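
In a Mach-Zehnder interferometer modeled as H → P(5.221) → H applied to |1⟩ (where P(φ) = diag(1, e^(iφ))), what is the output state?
(0.2565 + 0.4367i)|0⟩ + (0.7435 - 0.4367i)|1⟩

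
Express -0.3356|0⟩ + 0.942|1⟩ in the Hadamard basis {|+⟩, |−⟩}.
0.4288|+⟩ - 0.9034|−⟩

With |ψ⟩ = α|0⟩ + β|1⟩, the Hadamard-basis coefficients are ⟨+|ψ⟩ = (α + β)/√2 and ⟨−|ψ⟩ = (α − β)/√2.
Here α = -0.3356, β = 0.942: (α + β)/√2 = 0.4288, (α − β)/√2 = -0.9034.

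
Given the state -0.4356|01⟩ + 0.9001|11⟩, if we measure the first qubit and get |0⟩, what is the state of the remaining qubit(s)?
-|1⟩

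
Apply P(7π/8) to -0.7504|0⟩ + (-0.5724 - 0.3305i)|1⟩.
-0.7504|0⟩ + (0.6553 + 0.08629i)|1⟩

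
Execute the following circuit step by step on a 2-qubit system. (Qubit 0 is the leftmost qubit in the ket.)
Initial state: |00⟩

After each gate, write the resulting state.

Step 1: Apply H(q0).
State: 1/√2|00⟩ + 1/√2|10⟩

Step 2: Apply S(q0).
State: 1/√2|00⟩ + (1/√2)i|10⟩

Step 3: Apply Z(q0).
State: 1/√2|00⟩ - (1/√2)i|10⟩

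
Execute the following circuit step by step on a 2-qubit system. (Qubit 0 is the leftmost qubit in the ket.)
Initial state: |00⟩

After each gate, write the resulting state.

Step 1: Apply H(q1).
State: 1/√2|00⟩ + 1/√2|01⟩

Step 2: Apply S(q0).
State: 1/√2|00⟩ + 1/√2|01⟩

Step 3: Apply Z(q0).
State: 1/√2|00⟩ + 1/√2|01⟩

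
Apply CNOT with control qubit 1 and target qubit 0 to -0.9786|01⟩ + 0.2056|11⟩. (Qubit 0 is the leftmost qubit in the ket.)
0.2056|01⟩ - 0.9786|11⟩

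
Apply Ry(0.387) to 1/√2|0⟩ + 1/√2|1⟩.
0.5579|0⟩ + 0.8299|1⟩

Ry(0.387) = [[cos(θ/2), −sin(θ/2)], [sin(θ/2), cos(θ/2)]]; θ = 0.387, cos(θ/2) ≈ 0.981337, sin(θ/2) ≈ 0.192295.
With a = amp(|0⟩) = 1/√2 and b = amp(|1⟩) = 1/√2:
new amp(|0⟩) = (0.981337)·a + (-0.192295)·b = 0.5579
new amp(|1⟩) = (0.192295)·a + (0.981337)·b = 0.8299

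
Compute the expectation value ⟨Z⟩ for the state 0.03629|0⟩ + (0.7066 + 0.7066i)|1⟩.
-0.9973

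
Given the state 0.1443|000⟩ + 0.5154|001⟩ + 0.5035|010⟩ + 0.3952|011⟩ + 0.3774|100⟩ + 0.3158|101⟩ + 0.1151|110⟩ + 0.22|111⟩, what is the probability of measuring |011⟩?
0.1562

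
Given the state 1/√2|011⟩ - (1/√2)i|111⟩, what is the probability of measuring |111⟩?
1/2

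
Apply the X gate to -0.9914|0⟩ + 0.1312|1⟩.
0.1312|0⟩ - 0.9914|1⟩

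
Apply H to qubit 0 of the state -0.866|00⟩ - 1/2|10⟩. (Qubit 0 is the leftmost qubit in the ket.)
-0.9659|00⟩ - 0.2588|10⟩

H on qubit 0 mixes each pair of kets that differ only in qubit 0: amplitudes (a, b) of (|…0…⟩, |…1…⟩) become ((a + b)/√2, (a − b)/√2). Kets absent from the input have amplitude 0.
(|00⟩, |10⟩): (a, b) = (-0.866, -1/2) → (-0.9659, -0.2588)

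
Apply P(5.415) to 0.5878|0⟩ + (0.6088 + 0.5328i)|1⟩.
0.5878|0⟩ + (0.8 - 0.1203i)|1⟩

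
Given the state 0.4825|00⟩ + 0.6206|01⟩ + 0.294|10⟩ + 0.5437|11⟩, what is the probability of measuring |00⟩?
0.2328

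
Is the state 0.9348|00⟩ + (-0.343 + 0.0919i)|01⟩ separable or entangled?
Separable

Writing the state as a|00⟩ + b|01⟩ + c|10⟩ + d|11⟩, it is a product state iff ad − bc = 0.
Here (a, b, c, d) = (0.9348, (-0.343 + 0.0919i), 0, 0): ad − bc = (0.9348)(0) − (-0.343 + 0.0919i)(0) = 0, so the state is separable.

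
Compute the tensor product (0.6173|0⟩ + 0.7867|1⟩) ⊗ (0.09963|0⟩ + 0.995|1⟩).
0.0615|00⟩ + 0.6142|01⟩ + 0.07838|10⟩ + 0.7828|11⟩

amp(|b₁b₂…⟩) = product of the factor amplitudes for bits b₁, b₂, …; only kets whose every factor amplitude is nonzero survive.
|00⟩: (0.6173)(0.09963) = 0.0615
|01⟩: (0.6173)(0.995) = 0.6142
|10⟩: (0.7867)(0.09963) = 0.07838
|11⟩: (0.7867)(0.995) = 0.7828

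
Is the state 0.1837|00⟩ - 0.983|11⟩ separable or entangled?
Entangled

Writing the state as a|00⟩ + b|01⟩ + c|10⟩ + d|11⟩, it is a product state iff ad − bc = 0.
Here (a, b, c, d) = (0.1837, 0, 0, -0.983): ad − bc = (0.1837)(-0.983) − (0)(0) = -0.1806 ≠ 0, so the state is entangled.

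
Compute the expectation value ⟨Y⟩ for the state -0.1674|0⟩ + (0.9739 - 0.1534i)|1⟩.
0.05136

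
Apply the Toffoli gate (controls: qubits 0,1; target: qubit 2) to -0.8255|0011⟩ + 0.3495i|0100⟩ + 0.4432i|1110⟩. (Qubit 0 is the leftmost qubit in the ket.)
-0.8255|0011⟩ + 0.3495i|0100⟩ + 0.4432i|1100⟩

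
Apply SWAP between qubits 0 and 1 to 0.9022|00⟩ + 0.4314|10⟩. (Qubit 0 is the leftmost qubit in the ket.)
0.9022|00⟩ + 0.4314|01⟩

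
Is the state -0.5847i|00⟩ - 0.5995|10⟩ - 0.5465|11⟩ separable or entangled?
Entangled

Writing the state as a|00⟩ + b|01⟩ + c|10⟩ + d|11⟩, it is a product state iff ad − bc = 0.
Here (a, b, c, d) = (-0.5847i, 0, -0.5995, -0.5465): ad − bc = (-0.5847i)(-0.5465) − (0)(-0.5995) = 0.3195i ≠ 0, so the state is entangled.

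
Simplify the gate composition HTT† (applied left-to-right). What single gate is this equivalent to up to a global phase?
H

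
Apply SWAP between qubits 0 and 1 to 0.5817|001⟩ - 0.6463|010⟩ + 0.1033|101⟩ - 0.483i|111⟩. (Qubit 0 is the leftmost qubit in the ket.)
0.5817|001⟩ + 0.1033|011⟩ - 0.6463|100⟩ - 0.483i|111⟩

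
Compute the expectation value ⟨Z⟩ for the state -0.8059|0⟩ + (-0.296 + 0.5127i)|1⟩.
0.299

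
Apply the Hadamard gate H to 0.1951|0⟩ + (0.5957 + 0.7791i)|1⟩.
(0.5592 + 0.5509i)|0⟩ + (-0.2833 - 0.5509i)|1⟩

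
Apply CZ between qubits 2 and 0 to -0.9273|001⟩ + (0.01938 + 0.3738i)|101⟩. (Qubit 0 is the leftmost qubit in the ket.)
-0.9273|001⟩ + (-0.01938 - 0.3738i)|101⟩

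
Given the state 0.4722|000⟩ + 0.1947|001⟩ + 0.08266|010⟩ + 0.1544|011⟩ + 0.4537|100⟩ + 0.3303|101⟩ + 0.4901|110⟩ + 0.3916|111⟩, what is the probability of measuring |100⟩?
0.2058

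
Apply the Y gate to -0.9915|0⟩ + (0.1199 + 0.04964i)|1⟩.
(0.04964 - 0.1199i)|0⟩ - 0.9915i|1⟩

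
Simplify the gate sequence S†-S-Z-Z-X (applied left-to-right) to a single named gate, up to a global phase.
X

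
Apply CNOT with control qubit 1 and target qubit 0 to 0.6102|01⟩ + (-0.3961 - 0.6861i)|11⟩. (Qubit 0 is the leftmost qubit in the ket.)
(-0.3961 - 0.6861i)|01⟩ + 0.6102|11⟩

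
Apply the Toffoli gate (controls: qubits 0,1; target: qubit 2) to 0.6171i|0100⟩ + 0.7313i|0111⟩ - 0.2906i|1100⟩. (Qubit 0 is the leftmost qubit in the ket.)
0.6171i|0100⟩ + 0.7313i|0111⟩ - 0.2906i|1110⟩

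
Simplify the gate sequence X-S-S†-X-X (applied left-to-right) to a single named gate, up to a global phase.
X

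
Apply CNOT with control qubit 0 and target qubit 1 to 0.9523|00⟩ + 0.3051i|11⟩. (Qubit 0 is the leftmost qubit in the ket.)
0.9523|00⟩ + 0.3051i|10⟩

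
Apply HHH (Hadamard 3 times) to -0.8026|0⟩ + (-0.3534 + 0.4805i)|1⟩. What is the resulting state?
(-0.8174 + 0.3398i)|0⟩ + (-0.3176 - 0.3398i)|1⟩

H² = I, so H^3 = H: a single Hadamard. With (a, b) = (-0.8026, (-0.3534 + 0.4805i)), H gives ((a + b)/√2, (a − b)/√2) = ((-0.8174 + 0.3398i), (-0.3176 - 0.3398i)).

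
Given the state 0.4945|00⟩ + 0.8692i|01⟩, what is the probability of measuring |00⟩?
0.2445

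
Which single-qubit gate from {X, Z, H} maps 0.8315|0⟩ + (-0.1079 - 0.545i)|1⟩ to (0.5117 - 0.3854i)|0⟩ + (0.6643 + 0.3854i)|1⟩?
H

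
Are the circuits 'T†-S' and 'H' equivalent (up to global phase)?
No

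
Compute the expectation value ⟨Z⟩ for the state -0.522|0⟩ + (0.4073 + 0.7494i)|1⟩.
-0.455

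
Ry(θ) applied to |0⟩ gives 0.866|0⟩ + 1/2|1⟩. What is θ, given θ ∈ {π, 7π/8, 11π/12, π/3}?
π/3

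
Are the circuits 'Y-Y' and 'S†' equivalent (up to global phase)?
No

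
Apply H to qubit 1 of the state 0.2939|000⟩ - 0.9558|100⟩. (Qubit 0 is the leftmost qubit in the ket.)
0.2078|000⟩ + 0.2078|010⟩ - 0.6759|100⟩ - 0.6759|110⟩

H on qubit 1 mixes each pair of kets that differ only in qubit 1: amplitudes (a, b) of (|…0…⟩, |…1…⟩) become ((a + b)/√2, (a − b)/√2). Kets absent from the input have amplitude 0.
(|000⟩, |010⟩): (a, b) = (0.2939, 0) → (0.2078, 0.2078)
(|100⟩, |110⟩): (a, b) = (-0.9558, 0) → (-0.6759, -0.6759)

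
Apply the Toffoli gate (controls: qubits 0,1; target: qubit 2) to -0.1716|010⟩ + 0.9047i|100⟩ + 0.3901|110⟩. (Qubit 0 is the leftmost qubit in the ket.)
-0.1716|010⟩ + 0.9047i|100⟩ + 0.3901|111⟩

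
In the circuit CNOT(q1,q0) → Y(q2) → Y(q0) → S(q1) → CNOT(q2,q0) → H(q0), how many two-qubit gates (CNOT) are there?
2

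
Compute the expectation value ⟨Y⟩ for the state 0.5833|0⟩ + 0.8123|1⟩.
0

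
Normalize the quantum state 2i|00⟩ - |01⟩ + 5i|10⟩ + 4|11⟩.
0.2949i|00⟩ - 0.1474|01⟩ + 0.7372i|10⟩ + 0.5898|11⟩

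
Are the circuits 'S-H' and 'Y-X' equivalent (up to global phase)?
No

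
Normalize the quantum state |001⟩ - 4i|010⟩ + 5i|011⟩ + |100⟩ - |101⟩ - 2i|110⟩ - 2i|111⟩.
0.1387|001⟩ - 0.5547i|010⟩ + 0.6934i|011⟩ + 0.1387|100⟩ - 0.1387|101⟩ - 0.2774i|110⟩ - 0.2774i|111⟩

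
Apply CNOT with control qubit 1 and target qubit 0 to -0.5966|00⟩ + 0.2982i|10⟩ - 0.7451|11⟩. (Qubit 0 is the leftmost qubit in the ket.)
-0.5966|00⟩ - 0.7451|01⟩ + 0.2982i|10⟩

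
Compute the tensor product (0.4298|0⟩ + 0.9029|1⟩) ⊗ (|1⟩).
0.4298|01⟩ + 0.9029|11⟩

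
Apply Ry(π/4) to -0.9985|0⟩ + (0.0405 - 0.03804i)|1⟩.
(-0.938 + 0.01456i)|0⟩ + (-0.3447 - 0.03514i)|1⟩

Ry(π/4) = [[cos(θ/2), −sin(θ/2)], [sin(θ/2), cos(θ/2)]]; θ = π/4, cos(θ/2) ≈ 0.92388, sin(θ/2) ≈ 0.382683.
With a = amp(|0⟩) = -0.9985 and b = amp(|1⟩) = (0.0405 - 0.03804i):
new amp(|0⟩) = (0.92388)·a + (-0.382683)·b = (-0.938 + 0.01456i)
new amp(|1⟩) = (0.382683)·a + (0.92388)·b = (-0.3447 - 0.03514i)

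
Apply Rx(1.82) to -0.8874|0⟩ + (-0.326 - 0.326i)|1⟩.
(-0.802 + 0.2574i)|0⟩ + (-0.2001 + 0.5005i)|1⟩

Rx(1.82) = [[cos(θ/2), −i·sin(θ/2)], [−i·sin(θ/2), cos(θ/2)]]; θ = 1.82, cos(θ/2) ≈ 0.613746, sin(θ/2) ≈ 0.789504.
With a = amp(|0⟩) = -0.8874 and b = amp(|1⟩) = (-0.326 - 0.326i):
new amp(|0⟩) = (0.613746)·a + (-0.789504i)·b = (-0.802 + 0.2574i)
new amp(|1⟩) = (-0.789504i)·a + (0.613746)·b = (-0.2001 + 0.5005i)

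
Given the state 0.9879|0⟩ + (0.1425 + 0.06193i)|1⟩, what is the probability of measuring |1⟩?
0.02414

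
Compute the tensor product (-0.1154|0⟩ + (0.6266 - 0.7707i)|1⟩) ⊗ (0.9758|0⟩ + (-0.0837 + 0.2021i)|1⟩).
-0.1126|00⟩ + (0.009659 - 0.02332i)|01⟩ + (0.6114 - 0.752i)|10⟩ + (0.1033 + 0.1911i)|11⟩

amp(|b₁b₂…⟩) = product of the factor amplitudes for bits b₁, b₂, …; only kets whose every factor amplitude is nonzero survive.
|00⟩: (-0.1154)(0.9758) = -0.1126
|01⟩: (-0.1154)(-0.0837 + 0.2021i) = (0.009659 - 0.02332i)
|10⟩: (0.6266 - 0.7707i)(0.9758) = (0.6114 - 0.752i)
|11⟩: (0.6266 - 0.7707i)(-0.0837 + 0.2021i) = (0.1033 + 0.1911i)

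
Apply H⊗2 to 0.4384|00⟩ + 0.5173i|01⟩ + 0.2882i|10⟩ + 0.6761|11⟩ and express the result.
(0.5573 + 0.4028i)|00⟩ + (-0.1189 - 0.1146i)|01⟩ + (-0.1189 + 0.1146i)|10⟩ + (0.5573 - 0.4028i)|11⟩

H⊗2 gives amp(|y⟩) = (1/2) Σ_x (−1)^(x·y) amp(|x⟩), where x·y is the number of positions in which both x and y have a 1.
|00⟩: (0.4384 + 0.5173i + 0.2882i + 0.6761)/2 = (0.5573 + 0.4028i)
|01⟩: (0.4384 - 0.5173i + 0.2882i - 0.6761)/2 = (-0.1189 - 0.1146i)
|10⟩: (0.4384 + 0.5173i - 0.2882i - 0.6761)/2 = (-0.1189 + 0.1146i)
|11⟩: (0.4384 - 0.5173i - 0.2882i + 0.6761)/2 = (0.5573 - 0.4028i)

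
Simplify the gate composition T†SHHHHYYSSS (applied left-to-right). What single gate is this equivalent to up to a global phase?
T†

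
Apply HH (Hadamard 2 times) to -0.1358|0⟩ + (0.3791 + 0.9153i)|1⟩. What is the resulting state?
-0.1358|0⟩ + (0.3791 + 0.9153i)|1⟩

H² = I, so an even number of Hadamards cancels: H^2 = I and the state is unchanged.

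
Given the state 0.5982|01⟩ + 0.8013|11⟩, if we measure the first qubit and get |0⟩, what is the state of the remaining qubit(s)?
|1⟩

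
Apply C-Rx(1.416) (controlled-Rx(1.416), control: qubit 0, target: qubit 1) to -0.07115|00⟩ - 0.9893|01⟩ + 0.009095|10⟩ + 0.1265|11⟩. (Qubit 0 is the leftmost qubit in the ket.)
-0.07115|00⟩ - 0.9893|01⟩ + (0.006909 - 0.08226i)|10⟩ + (0.0961 - 0.005915i)|11⟩

C-Rx(1.416) leaves the control-|0⟩ kets |00⟩, |01⟩ unchanged and applies Rx(1.416) to qubit 1 on the control-|1⟩ pair (|10⟩, |11⟩).
Rx(1.416) = [[cos(θ/2), −i·sin(θ/2)], [−i·sin(θ/2), cos(θ/2)]]; θ = 1.416, cos(θ/2) ≈ 0.759664, sin(θ/2) ≈ 0.650316.
With a = amp(|10⟩) = 0.009095 and b = amp(|11⟩) = 0.1265:
new amp(|10⟩) = (0.759664)·a + (-0.650316i)·b = (0.006909 - 0.08226i)
new amp(|11⟩) = (-0.650316i)·a + (0.759664)·b = (0.0961 - 0.005915i)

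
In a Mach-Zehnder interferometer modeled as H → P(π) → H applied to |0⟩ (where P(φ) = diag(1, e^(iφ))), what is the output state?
|1⟩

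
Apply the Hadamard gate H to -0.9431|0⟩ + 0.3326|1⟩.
-0.4317|0⟩ - 0.9021|1⟩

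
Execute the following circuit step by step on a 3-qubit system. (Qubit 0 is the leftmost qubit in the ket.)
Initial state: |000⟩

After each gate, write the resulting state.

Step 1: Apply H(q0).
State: 1/√2|000⟩ + 1/√2|100⟩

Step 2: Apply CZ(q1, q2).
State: 1/√2|000⟩ + 1/√2|100⟩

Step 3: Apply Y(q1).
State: (1/√2)i|010⟩ + (1/√2)i|110⟩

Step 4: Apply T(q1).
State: (-1/2 + (1/2)i)|010⟩ + (-1/2 + (1/2)i)|110⟩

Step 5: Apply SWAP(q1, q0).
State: (-1/2 + (1/2)i)|100⟩ + (-1/2 + (1/2)i)|110⟩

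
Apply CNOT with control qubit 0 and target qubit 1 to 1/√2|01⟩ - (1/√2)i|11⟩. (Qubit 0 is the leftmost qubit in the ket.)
1/√2|01⟩ - (1/√2)i|10⟩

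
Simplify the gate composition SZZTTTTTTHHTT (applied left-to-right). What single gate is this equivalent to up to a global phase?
S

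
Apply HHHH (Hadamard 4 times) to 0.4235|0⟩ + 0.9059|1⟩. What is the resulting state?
0.4235|0⟩ + 0.9059|1⟩

H² = I, so an even number of Hadamards cancels: H^4 = I and the state is unchanged.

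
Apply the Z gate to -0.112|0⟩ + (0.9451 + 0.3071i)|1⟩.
-0.112|0⟩ + (-0.9451 - 0.3071i)|1⟩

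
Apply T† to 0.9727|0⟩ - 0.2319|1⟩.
0.9727|0⟩ + (-0.164 + 0.164i)|1⟩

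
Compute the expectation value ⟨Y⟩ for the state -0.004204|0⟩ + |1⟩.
0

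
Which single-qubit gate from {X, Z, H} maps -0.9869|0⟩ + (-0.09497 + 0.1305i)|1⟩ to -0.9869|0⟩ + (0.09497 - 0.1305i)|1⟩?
Z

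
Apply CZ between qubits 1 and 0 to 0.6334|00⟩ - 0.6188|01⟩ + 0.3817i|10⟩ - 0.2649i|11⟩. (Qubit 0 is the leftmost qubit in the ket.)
0.6334|00⟩ - 0.6188|01⟩ + 0.3817i|10⟩ + 0.2649i|11⟩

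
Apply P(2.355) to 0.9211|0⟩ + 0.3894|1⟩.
0.9211|0⟩ + (-0.275 + 0.2757i)|1⟩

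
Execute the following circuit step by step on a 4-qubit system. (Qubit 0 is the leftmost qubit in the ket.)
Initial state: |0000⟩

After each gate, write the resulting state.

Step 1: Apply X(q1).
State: |0100⟩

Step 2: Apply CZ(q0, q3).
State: |0100⟩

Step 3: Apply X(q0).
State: |1100⟩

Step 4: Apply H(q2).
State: 1/√2|1100⟩ + 1/√2|1110⟩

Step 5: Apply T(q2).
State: 1/√2|1100⟩ + (1/2 + (1/2)i)|1110⟩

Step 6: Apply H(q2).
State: (0.8536 + (1/√8)i)|1100⟩ + (0.1464 - (1/√8)i)|1110⟩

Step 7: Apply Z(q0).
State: (-0.8536 - (1/√8)i)|1100⟩ + (-0.1464 + (1/√8)i)|1110⟩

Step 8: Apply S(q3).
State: (-0.8536 - (1/√8)i)|1100⟩ + (-0.1464 + (1/√8)i)|1110⟩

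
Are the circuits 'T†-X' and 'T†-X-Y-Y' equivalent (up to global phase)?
Yes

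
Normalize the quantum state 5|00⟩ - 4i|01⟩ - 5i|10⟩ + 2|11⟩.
0.5976|00⟩ - 0.4781i|01⟩ - 0.5976i|10⟩ + 0.239|11⟩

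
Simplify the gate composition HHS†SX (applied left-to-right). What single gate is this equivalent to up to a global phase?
X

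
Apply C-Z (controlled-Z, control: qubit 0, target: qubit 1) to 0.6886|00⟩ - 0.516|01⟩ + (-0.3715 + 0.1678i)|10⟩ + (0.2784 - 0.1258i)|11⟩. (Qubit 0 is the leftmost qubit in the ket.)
0.6886|00⟩ - 0.516|01⟩ + (-0.3715 + 0.1678i)|10⟩ + (-0.2784 + 0.1258i)|11⟩

C-Z leaves the control-|0⟩ kets |00⟩, |01⟩ unchanged and applies Z to qubit 1 on the control-|1⟩ pair (|10⟩, |11⟩).
Z = [[1, 0], [0, -1]].
With a = amp(|10⟩) = (-0.3715 + 0.1678i) and b = amp(|11⟩) = (0.2784 - 0.1258i):
new amp(|10⟩) = (1)·a = (-0.3715 + 0.1678i)
new amp(|11⟩) = (-1)·b = (-0.2784 + 0.1258i)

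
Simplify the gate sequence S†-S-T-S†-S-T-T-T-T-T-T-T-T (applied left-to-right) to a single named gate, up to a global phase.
T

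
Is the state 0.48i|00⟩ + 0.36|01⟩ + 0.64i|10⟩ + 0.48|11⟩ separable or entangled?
Separable

Writing the state as a|00⟩ + b|01⟩ + c|10⟩ + d|11⟩, it is a product state iff ad − bc = 0.
Here (a, b, c, d) = (0.48i, 0.36, 0.64i, 0.48): ad − bc = (0.48i)(0.48) − (0.36)(0.64i) = 0, so the state is separable.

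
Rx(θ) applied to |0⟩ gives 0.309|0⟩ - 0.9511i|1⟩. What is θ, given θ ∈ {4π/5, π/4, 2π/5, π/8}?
4π/5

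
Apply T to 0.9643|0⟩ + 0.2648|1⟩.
0.9643|0⟩ + (0.1872 + 0.1872i)|1⟩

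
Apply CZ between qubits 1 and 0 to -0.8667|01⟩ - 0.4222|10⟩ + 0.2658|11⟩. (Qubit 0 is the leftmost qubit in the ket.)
-0.8667|01⟩ - 0.4222|10⟩ - 0.2658|11⟩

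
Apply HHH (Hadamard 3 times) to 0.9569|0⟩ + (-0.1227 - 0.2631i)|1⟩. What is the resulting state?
(0.5899 - 0.186i)|0⟩ + (0.7634 + 0.186i)|1⟩

H² = I, so H^3 = H: a single Hadamard. With (a, b) = (0.9569, (-0.1227 - 0.2631i)), H gives ((a + b)/√2, (a − b)/√2) = ((0.5899 - 0.186i), (0.7634 + 0.186i)).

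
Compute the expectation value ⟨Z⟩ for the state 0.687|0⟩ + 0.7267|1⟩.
-0.05612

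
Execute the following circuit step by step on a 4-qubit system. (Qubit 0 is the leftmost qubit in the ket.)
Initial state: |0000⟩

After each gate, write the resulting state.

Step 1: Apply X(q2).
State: |0010⟩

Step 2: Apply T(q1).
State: |0010⟩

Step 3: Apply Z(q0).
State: |0010⟩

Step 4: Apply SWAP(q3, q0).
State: |0010⟩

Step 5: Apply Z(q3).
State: |0010⟩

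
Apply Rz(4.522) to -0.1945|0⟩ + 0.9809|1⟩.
(0.1238 + 0.15i)|0⟩ + (-0.6245 + 0.7564i)|1⟩

Rz(4.522) = [[e^(−iθ/2), 0], [0, e^(iθ/2)]] with e^(±iθ/2) = cos(θ/2) ± i·sin(θ/2); θ = 4.522, cos(θ/2) ≈ -0.636694, sin(θ/2) ≈ 0.771116.
With a = amp(|0⟩) = -0.1945 and b = amp(|1⟩) = 0.9809:
new amp(|0⟩) = (-0.636694 - 0.771116i)·a = (0.1238 + 0.15i)
new amp(|1⟩) = (-0.636694 + 0.771116i)·b = (-0.6245 + 0.7564i)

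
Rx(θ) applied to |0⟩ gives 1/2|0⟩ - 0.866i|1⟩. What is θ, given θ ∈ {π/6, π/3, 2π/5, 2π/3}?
2π/3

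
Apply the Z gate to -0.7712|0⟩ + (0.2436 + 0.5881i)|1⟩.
-0.7712|0⟩ + (-0.2436 - 0.5881i)|1⟩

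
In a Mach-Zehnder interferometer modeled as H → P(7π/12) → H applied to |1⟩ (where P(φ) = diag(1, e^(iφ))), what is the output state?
(0.6294 - 0.483i)|0⟩ + (0.3706 + 0.483i)|1⟩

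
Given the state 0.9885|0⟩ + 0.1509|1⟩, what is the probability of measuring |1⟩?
0.02277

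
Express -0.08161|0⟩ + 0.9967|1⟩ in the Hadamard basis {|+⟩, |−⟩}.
0.6471|+⟩ - 0.7625|−⟩

With |ψ⟩ = α|0⟩ + β|1⟩, the Hadamard-basis coefficients are ⟨+|ψ⟩ = (α + β)/√2 and ⟨−|ψ⟩ = (α − β)/√2.
Here α = -0.08161, β = 0.9967: (α + β)/√2 = 0.6471, (α − β)/√2 = -0.7625.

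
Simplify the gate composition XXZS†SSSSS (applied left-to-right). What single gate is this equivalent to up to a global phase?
Z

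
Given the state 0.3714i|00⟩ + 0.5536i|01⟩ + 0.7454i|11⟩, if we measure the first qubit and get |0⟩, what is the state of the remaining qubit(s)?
0.5571i|0⟩ + 0.8304i|1⟩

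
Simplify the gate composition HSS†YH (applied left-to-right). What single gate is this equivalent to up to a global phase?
Y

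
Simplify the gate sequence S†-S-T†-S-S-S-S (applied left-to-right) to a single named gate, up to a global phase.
T†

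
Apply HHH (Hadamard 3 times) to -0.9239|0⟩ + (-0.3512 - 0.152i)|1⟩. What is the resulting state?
(-0.9016 - 0.1075i)|0⟩ + (-0.405 + 0.1075i)|1⟩

H² = I, so H^3 = H: a single Hadamard. With (a, b) = (-0.9239, (-0.3512 - 0.152i)), H gives ((a + b)/√2, (a − b)/√2) = ((-0.9016 - 0.1075i), (-0.405 + 0.1075i)).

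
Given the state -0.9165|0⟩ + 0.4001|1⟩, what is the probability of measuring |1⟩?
0.1601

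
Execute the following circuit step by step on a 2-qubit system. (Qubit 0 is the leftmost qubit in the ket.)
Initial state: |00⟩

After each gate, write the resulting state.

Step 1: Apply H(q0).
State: 1/√2|00⟩ + 1/√2|10⟩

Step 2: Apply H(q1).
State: 1/2|00⟩ + 1/2|01⟩ + 1/2|10⟩ + 1/2|11⟩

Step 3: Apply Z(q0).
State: 1/2|00⟩ + 1/2|01⟩ - 1/2|10⟩ - 1/2|11⟩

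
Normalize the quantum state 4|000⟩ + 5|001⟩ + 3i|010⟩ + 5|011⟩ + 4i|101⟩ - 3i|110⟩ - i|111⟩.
0.398|000⟩ + 0.4975|001⟩ + 0.2985i|010⟩ + 0.4975|011⟩ + 0.398i|101⟩ - 0.2985i|110⟩ - 0.0995i|111⟩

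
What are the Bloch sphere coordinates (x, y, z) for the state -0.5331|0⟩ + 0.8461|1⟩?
(-0.9021, 0, -0.4317)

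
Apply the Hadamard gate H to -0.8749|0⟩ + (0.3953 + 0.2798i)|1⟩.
(-0.3391 + 0.1978i)|0⟩ + (-0.8982 - 0.1978i)|1⟩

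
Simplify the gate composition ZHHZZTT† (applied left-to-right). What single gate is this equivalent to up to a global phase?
Z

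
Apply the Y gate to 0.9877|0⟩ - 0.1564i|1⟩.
-0.1564|0⟩ + 0.9877i|1⟩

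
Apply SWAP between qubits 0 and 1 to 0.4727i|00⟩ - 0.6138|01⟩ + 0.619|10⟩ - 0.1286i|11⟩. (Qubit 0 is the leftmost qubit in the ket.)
0.4727i|00⟩ + 0.619|01⟩ - 0.6138|10⟩ - 0.1286i|11⟩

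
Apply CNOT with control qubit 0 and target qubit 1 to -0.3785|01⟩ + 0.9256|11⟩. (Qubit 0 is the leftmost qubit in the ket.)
-0.3785|01⟩ + 0.9256|10⟩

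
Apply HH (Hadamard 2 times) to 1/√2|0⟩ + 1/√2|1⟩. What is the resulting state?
1/√2|0⟩ + 1/√2|1⟩

H² = I, so an even number of Hadamards cancels: H^2 = I and the state is unchanged.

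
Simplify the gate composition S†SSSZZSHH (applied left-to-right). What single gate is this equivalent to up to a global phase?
S†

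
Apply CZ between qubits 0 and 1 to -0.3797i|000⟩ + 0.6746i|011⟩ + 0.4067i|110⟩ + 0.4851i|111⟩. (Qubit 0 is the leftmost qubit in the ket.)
-0.3797i|000⟩ + 0.6746i|011⟩ - 0.4067i|110⟩ - 0.4851i|111⟩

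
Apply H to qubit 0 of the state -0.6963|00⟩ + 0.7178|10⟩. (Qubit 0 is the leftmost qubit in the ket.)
0.0152|00⟩ - 0.9999|10⟩

H on qubit 0 mixes each pair of kets that differ only in qubit 0: amplitudes (a, b) of (|…0…⟩, |…1…⟩) become ((a + b)/√2, (a − b)/√2). Kets absent from the input have amplitude 0.
(|00⟩, |10⟩): (a, b) = (-0.6963, 0.7178) → (0.0152, -0.9999)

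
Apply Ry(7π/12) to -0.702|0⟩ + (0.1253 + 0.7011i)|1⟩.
(-0.5268 - 0.5562i)|0⟩ + (-0.4807 + 0.4268i)|1⟩

Ry(7π/12) = [[cos(θ/2), −sin(θ/2)], [sin(θ/2), cos(θ/2)]]; θ = 7π/12, cos(θ/2) ≈ 0.608761, sin(θ/2) ≈ 0.793353.
With a = amp(|0⟩) = -0.702 and b = amp(|1⟩) = (0.1253 + 0.7011i):
new amp(|0⟩) = (0.608761)·a + (-0.793353)·b = (-0.5268 - 0.5562i)
new amp(|1⟩) = (0.793353)·a + (0.608761)·b = (-0.4807 + 0.4268i)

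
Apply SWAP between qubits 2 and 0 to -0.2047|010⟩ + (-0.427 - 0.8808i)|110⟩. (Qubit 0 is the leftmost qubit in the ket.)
-0.2047|010⟩ + (-0.427 - 0.8808i)|011⟩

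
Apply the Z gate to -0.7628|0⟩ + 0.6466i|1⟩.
-0.7628|0⟩ - 0.6466i|1⟩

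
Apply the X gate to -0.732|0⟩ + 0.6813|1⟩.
0.6813|0⟩ - 0.732|1⟩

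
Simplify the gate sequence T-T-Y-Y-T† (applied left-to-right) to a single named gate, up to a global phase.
T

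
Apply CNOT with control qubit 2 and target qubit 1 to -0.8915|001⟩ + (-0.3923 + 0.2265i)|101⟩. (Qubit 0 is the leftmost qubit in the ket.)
-0.8915|011⟩ + (-0.3923 + 0.2265i)|111⟩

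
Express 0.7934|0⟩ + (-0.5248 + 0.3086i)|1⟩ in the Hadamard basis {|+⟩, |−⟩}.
(0.1899 + 0.2182i)|+⟩ + (0.9321 - 0.2182i)|−⟩

With |ψ⟩ = α|0⟩ + β|1⟩, the Hadamard-basis coefficients are ⟨+|ψ⟩ = (α + β)/√2 and ⟨−|ψ⟩ = (α − β)/√2.
Here α = 0.7934, β = (-0.5248 + 0.3086i): (α + β)/√2 = (0.1899 + 0.2182i), (α − β)/√2 = (0.9321 - 0.2182i).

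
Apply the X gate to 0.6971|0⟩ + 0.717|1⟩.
0.717|0⟩ + 0.6971|1⟩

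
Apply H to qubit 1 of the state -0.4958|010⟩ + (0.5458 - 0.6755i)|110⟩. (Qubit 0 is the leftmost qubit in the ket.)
-0.3506|000⟩ + 0.3506|010⟩ + (0.3859 - 0.4777i)|100⟩ + (-0.3859 + 0.4777i)|110⟩

H on qubit 1 mixes each pair of kets that differ only in qubit 1: amplitudes (a, b) of (|…0…⟩, |…1…⟩) become ((a + b)/√2, (a − b)/√2). Kets absent from the input have amplitude 0.
(|000⟩, |010⟩): (a, b) = (0, -0.4958) → (-0.3506, 0.3506)
(|100⟩, |110⟩): (a, b) = (0, (0.5458 - 0.6755i)) → ((0.3859 - 0.4777i), (-0.3859 + 0.4777i))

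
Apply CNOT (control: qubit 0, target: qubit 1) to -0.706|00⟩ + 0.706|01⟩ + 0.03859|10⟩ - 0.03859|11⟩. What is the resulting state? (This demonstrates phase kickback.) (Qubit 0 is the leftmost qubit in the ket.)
-0.706|00⟩ + 0.706|01⟩ - 0.03859|10⟩ + 0.03859|11⟩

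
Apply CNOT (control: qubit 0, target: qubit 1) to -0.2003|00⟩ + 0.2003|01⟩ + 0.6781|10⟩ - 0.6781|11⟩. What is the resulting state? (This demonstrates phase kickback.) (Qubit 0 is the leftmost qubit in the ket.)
-0.2003|00⟩ + 0.2003|01⟩ - 0.6781|10⟩ + 0.6781|11⟩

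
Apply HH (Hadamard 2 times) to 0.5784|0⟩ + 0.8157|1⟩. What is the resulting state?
0.5784|0⟩ + 0.8157|1⟩

H² = I, so an even number of Hadamards cancels: H^2 = I and the state is unchanged.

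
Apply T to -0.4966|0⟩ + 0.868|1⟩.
-0.4966|0⟩ + (0.6138 + 0.6138i)|1⟩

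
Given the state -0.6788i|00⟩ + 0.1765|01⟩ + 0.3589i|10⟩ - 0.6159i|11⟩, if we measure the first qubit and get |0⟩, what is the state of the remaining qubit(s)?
-0.9678i|0⟩ + 0.2516|1⟩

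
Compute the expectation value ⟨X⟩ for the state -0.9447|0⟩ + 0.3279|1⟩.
-0.6195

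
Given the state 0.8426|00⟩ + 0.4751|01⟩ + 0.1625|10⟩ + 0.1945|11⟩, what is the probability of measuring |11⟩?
0.03783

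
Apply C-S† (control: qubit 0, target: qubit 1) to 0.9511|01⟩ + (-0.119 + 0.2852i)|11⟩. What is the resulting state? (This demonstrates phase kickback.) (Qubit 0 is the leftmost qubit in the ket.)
0.9511|01⟩ + (0.2852 + 0.119i)|11⟩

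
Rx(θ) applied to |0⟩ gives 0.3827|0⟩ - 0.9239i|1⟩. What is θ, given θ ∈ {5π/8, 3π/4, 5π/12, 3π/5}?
3π/4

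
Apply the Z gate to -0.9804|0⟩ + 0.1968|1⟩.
-0.9804|0⟩ - 0.1968|1⟩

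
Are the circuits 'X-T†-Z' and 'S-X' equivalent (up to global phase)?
No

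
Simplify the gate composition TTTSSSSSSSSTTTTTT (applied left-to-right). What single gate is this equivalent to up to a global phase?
T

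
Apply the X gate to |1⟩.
|0⟩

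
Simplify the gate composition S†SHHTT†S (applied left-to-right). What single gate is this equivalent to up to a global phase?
S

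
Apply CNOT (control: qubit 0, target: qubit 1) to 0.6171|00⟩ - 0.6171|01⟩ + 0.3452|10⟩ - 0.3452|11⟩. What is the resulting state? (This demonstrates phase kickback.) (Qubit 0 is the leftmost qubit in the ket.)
0.6171|00⟩ - 0.6171|01⟩ - 0.3452|10⟩ + 0.3452|11⟩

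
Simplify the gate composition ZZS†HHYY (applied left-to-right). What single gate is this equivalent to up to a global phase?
S†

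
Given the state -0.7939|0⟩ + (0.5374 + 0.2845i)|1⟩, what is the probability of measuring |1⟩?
0.3697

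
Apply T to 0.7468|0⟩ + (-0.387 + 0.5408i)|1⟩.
0.7468|0⟩ + (-0.6561 + 0.1088i)|1⟩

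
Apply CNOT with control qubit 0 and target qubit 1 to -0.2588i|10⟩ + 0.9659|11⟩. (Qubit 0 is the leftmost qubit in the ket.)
0.9659|10⟩ - 0.2588i|11⟩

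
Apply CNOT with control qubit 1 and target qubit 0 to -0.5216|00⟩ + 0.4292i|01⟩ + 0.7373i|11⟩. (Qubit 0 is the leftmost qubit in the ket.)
-0.5216|00⟩ + 0.7373i|01⟩ + 0.4292i|11⟩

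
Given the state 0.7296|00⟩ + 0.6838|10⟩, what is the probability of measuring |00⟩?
0.5323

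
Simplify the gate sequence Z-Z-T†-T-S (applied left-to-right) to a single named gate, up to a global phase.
S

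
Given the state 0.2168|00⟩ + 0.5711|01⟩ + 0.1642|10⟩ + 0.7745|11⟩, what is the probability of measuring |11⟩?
0.5999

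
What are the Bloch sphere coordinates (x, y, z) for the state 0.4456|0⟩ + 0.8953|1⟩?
(0.7979, 0, -0.603)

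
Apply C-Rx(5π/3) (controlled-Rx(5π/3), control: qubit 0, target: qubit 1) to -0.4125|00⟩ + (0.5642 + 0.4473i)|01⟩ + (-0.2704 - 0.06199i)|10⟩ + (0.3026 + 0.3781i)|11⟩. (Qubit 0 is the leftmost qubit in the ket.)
-0.4125|00⟩ + (0.5642 + 0.4473i)|01⟩ + (0.4232 - 0.09762i)|10⟩ + (-0.2931 - 0.1922i)|11⟩

C-Rx(5π/3) leaves the control-|0⟩ kets |00⟩, |01⟩ unchanged and applies Rx(5π/3) to qubit 1 on the control-|1⟩ pair (|10⟩, |11⟩).
Rx(5π/3) = [[cos(θ/2), −i·sin(θ/2)], [−i·sin(θ/2), cos(θ/2)]]; θ = 5π/3, cos(θ/2) ≈ -0.866025, sin(θ/2) ≈ 0.5.
With a = amp(|10⟩) = (-0.2704 - 0.06199i) and b = amp(|11⟩) = (0.3026 + 0.3781i):
new amp(|10⟩) = (-0.866025)·a + (-0.5i)·b = (0.4232 - 0.09762i)
new amp(|11⟩) = (-0.5i)·a + (-0.866025)·b = (-0.2931 - 0.1922i)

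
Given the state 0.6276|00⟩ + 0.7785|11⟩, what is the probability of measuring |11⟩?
0.6061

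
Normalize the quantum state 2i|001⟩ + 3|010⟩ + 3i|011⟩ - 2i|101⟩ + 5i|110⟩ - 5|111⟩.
0.2294i|001⟩ + 0.3441|010⟩ + 0.3441i|011⟩ - 0.2294i|101⟩ + 0.5735i|110⟩ - 0.5735|111⟩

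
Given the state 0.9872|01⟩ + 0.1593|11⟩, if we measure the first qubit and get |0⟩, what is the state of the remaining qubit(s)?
|1⟩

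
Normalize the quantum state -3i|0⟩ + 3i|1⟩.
-(1/√2)i|0⟩ + (1/√2)i|1⟩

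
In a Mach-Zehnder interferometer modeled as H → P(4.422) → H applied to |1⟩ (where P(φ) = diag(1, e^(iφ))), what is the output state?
(0.6432 + 0.4791i)|0⟩ + (0.3568 - 0.4791i)|1⟩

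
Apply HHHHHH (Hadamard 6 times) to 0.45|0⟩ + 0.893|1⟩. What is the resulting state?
0.45|0⟩ + 0.893|1⟩

H² = I, so an even number of Hadamards cancels: H^6 = I and the state is unchanged.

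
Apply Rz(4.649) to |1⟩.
(-0.6843 + 0.7292i)|1⟩

Rz(4.649) = [[e^(−iθ/2), 0], [0, e^(iθ/2)]] with e^(±iθ/2) = cos(θ/2) ± i·sin(θ/2); θ = 4.649, cos(θ/2) ≈ -0.684344, sin(θ/2) ≈ 0.729159.
With a = amp(|0⟩) = 0 and b = amp(|1⟩) = 1:
new amp(|0⟩) = (-0.684344 - 0.729159i)·a = 0
new amp(|1⟩) = (-0.684344 + 0.729159i)·b = (-0.6843 + 0.7292i)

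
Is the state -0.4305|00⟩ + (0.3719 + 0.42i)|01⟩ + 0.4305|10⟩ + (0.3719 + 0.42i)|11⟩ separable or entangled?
Entangled

Writing the state as a|00⟩ + b|01⟩ + c|10⟩ + d|11⟩, it is a product state iff ad − bc = 0.
Here (a, b, c, d) = (-0.4305, (0.3719 + 0.42i), 0.4305, (0.3719 + 0.42i)): ad − bc = (-0.4305)(0.3719 + 0.42i) − (0.3719 + 0.42i)(0.4305) = (-0.3202 - 0.3616i) ≠ 0, so the state is entangled.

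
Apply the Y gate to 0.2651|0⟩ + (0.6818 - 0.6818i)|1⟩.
(-0.6818 - 0.6818i)|0⟩ + 0.2651i|1⟩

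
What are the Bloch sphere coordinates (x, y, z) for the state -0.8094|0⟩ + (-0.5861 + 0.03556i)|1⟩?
(0.9488, -0.05756, 0.3104)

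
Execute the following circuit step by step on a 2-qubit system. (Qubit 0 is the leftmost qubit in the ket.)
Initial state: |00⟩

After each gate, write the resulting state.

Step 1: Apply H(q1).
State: 1/√2|00⟩ + 1/√2|01⟩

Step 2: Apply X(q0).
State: 1/√2|10⟩ + 1/√2|11⟩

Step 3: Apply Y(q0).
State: -(1/√2)i|00⟩ - (1/√2)i|01⟩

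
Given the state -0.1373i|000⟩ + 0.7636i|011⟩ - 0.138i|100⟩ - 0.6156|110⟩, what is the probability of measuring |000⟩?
0.01885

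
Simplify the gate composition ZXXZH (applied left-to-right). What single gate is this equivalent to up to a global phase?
H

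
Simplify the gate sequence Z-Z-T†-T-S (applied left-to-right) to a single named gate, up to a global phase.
S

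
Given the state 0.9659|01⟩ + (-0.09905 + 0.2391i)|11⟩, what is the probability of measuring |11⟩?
0.06698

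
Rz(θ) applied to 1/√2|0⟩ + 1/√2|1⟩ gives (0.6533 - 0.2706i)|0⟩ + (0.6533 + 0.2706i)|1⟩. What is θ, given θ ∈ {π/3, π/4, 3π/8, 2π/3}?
π/4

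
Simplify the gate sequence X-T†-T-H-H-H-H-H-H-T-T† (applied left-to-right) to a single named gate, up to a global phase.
X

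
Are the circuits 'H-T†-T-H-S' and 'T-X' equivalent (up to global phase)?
No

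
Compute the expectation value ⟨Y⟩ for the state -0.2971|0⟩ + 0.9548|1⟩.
0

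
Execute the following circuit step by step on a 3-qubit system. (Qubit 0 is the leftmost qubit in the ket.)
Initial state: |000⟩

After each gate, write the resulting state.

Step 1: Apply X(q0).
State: |100⟩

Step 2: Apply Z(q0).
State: -|100⟩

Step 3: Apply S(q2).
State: -|100⟩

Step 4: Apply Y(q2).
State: -i|101⟩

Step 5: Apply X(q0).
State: -i|001⟩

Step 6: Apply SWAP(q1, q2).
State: -i|010⟩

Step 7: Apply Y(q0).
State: |110⟩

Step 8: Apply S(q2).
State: |110⟩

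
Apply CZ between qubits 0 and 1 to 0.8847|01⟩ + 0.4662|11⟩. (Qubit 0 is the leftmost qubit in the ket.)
0.8847|01⟩ - 0.4662|11⟩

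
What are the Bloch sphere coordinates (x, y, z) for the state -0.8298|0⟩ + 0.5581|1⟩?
(-0.9262, 0, 0.3771)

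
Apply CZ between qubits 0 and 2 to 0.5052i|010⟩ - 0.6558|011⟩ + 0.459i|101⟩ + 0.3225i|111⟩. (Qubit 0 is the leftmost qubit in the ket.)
0.5052i|010⟩ - 0.6558|011⟩ - 0.459i|101⟩ - 0.3225i|111⟩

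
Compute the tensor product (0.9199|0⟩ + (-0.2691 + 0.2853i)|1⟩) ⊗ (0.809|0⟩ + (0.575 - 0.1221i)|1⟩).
0.7442|00⟩ + (0.5289 - 0.1123i)|01⟩ + (-0.2177 + 0.2308i)|10⟩ + (-0.1199 + 0.1969i)|11⟩

amp(|b₁b₂…⟩) = product of the factor amplitudes for bits b₁, b₂, …; only kets whose every factor amplitude is nonzero survive.
|00⟩: (0.9199)(0.809) = 0.7442
|01⟩: (0.9199)(0.575 - 0.1221i) = (0.5289 - 0.1123i)
|10⟩: (-0.2691 + 0.2853i)(0.809) = (-0.2177 + 0.2308i)
|11⟩: (-0.2691 + 0.2853i)(0.575 - 0.1221i) = (-0.1199 + 0.1969i)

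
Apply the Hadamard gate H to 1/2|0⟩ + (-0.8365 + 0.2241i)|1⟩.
(-0.2379 + 0.1585i)|0⟩ + (0.945 - 0.1585i)|1⟩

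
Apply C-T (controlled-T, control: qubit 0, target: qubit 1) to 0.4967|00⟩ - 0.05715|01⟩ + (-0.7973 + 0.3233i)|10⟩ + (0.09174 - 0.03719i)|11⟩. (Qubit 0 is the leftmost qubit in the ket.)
0.4967|00⟩ - 0.05715|01⟩ + (-0.7973 + 0.3233i)|10⟩ + (0.09117 + 0.03857i)|11⟩

C-T leaves the control-|0⟩ kets |00⟩, |01⟩ unchanged and applies T to qubit 1 on the control-|1⟩ pair (|10⟩, |11⟩).
T = [[1, 0], [0, (1/√2 + (1/√2)i)]].
With a = amp(|10⟩) = (-0.7973 + 0.3233i) and b = amp(|11⟩) = (0.09174 - 0.03719i):
new amp(|10⟩) = (1)·a = (-0.7973 + 0.3233i)
new amp(|11⟩) = (1/√2 + (1/√2)i)·b = (0.09117 + 0.03857i)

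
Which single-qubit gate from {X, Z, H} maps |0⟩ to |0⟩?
Z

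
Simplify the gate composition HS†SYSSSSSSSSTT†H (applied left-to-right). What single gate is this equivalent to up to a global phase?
Y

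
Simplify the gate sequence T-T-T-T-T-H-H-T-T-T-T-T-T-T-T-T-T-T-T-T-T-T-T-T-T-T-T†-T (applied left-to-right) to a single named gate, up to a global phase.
I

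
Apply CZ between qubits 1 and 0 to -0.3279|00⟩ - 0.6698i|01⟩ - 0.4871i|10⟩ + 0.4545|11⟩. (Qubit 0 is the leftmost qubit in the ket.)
-0.3279|00⟩ - 0.6698i|01⟩ - 0.4871i|10⟩ - 0.4545|11⟩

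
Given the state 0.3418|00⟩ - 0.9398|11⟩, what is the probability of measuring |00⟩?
0.1168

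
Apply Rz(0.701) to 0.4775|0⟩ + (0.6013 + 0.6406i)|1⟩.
(0.4485 - 0.164i)|0⟩ + (0.3448 + 0.8081i)|1⟩

Rz(0.701) = [[e^(−iθ/2), 0], [0, e^(iθ/2)]] with e^(±iθ/2) = cos(θ/2) ± i·sin(θ/2); θ = 0.701, cos(θ/2) ≈ 0.939201, sin(θ/2) ≈ 0.343367.
With a = amp(|0⟩) = 0.4775 and b = amp(|1⟩) = (0.6013 + 0.6406i):
new amp(|0⟩) = (0.939201 - 0.343367i)·a = (0.4485 - 0.164i)
new amp(|1⟩) = (0.939201 + 0.343367i)·b = (0.3448 + 0.8081i)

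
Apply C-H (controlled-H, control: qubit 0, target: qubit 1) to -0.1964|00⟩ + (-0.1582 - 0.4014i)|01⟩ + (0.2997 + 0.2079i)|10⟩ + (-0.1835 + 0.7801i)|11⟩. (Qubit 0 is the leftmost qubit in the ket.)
-0.1964|00⟩ + (-0.1582 - 0.4014i)|01⟩ + (0.08217 + 0.6986i)|10⟩ + (0.3417 - 0.4046i)|11⟩

C-H leaves the control-|0⟩ kets |00⟩, |01⟩ unchanged and applies H to qubit 1 on the control-|1⟩ pair (|10⟩, |11⟩).
H = [[1/√2, 1/√2], [1/√2, -1/√2]].
With a = amp(|10⟩) = (0.2997 + 0.2079i) and b = amp(|11⟩) = (-0.1835 + 0.7801i):
new amp(|10⟩) = (1/√2)·a + (1/√2)·b = (0.08217 + 0.6986i)
new amp(|11⟩) = (1/√2)·a + (-1/√2)·b = (0.3417 - 0.4046i)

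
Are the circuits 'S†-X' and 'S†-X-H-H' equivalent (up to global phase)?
Yes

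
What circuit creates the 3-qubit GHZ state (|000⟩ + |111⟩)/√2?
H(q0) → CNOT(q0,q1) → CNOT(q0,q2)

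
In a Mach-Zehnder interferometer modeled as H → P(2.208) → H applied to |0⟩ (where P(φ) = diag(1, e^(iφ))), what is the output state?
(0.2025 + 0.4019i)|0⟩ + (0.7975 - 0.4019i)|1⟩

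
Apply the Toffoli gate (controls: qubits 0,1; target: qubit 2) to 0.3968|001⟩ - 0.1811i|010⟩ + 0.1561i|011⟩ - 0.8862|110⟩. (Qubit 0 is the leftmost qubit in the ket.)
0.3968|001⟩ - 0.1811i|010⟩ + 0.1561i|011⟩ - 0.8862|111⟩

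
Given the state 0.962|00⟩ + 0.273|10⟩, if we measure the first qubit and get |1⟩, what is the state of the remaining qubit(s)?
|0⟩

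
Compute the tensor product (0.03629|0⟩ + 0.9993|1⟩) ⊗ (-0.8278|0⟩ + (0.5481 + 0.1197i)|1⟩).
-0.03004|00⟩ + (0.01989 + 0.004344i)|01⟩ - 0.8272|10⟩ + (0.5477 + 0.1196i)|11⟩

amp(|b₁b₂…⟩) = product of the factor amplitudes for bits b₁, b₂, …; only kets whose every factor amplitude is nonzero survive.
|00⟩: (0.03629)(-0.8278) = -0.03004
|01⟩: (0.03629)(0.5481 + 0.1197i) = (0.01989 + 0.004344i)
|10⟩: (0.9993)(-0.8278) = -0.8272
|11⟩: (0.9993)(0.5481 + 0.1197i) = (0.5477 + 0.1196i)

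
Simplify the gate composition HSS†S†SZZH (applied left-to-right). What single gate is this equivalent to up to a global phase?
I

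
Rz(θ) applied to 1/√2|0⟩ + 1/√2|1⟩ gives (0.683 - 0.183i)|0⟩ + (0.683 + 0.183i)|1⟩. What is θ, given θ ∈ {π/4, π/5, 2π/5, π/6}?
π/6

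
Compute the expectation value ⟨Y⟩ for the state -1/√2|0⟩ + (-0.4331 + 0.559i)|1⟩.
-0.7905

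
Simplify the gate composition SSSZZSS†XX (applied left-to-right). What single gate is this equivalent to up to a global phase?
S†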